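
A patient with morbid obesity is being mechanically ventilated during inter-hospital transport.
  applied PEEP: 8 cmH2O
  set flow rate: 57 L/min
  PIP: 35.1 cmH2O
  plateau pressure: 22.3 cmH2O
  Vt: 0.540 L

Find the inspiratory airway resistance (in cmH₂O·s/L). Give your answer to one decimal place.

13.5

Flow: 57 L/min ÷ 60 = 0.95 L/s.
Raw = (PIP − Pplat) / flow = (35.1 − 22.3) / 0.95 = 12.8 / 0.95 = 13.474 cmH2O·s/L.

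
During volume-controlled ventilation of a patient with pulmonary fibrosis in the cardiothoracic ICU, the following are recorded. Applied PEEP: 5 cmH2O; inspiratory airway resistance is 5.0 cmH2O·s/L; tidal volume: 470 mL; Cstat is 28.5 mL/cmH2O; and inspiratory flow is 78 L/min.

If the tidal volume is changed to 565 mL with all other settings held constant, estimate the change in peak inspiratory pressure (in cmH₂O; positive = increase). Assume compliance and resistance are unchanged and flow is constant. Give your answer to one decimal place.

PIP = Vt/C + R·V̇ + PEEP (constant-flow equation of motion).
Only the elastic term changes: ΔPIP = ΔVt / C = (565 − 470) / 28.5 = 3.333 cmH2O.

3.3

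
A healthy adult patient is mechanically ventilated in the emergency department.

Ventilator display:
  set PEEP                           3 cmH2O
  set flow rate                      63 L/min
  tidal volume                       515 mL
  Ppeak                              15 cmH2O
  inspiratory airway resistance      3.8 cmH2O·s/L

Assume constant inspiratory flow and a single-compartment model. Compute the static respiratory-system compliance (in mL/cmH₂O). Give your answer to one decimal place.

64.3

Flow: 63 L/min ÷ 60 = 1.05 L/s.
Equation of motion (constant flow): PIP = Vt/C + R·V̇ + PEEP.
Vt/C = PIP − R·V̇ − PEEP = 15 − 3.8×1.05 − 3 = 15 − 3.99 − 3 = 8.01 cmH2O.
C = Vt / 8.01 = 515 / 8.01 = 64.295 mL/cmH2O.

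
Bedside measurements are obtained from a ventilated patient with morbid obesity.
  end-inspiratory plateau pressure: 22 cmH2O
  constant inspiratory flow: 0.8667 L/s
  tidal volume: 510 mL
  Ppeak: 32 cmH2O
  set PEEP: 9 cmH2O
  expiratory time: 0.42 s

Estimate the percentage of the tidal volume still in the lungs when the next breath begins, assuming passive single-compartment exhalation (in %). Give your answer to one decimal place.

R = (PIP − Pplat)/V̇ = (32 − 22) / 0.8667 = 10.0/0.8667 = 11.538 cmH2O·s/L.
C = Vt/(Pplat − PEEP) = 510.0 / (22 − 9) = 510.0/13.0 = 39.231 mL/cmH2O.
τ = R × C = 11.538 × 0.03923 L/cmH2O = 0.4526 s.
Fraction remaining at end-expiration = e^(−Te/τ) = e^(−0.42/0.4526) = 0.3954 → 39.54%.

39.5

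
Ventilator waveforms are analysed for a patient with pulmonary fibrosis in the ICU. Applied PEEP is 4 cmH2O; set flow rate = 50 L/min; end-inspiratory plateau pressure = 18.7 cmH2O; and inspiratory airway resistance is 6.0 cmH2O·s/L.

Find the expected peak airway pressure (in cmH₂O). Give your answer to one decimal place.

23.7

Flow: 50 L/min ÷ 60 = 0.8333 L/s.
PIP = Pplat + Raw × flow = 18.7 + 6.0 × 0.8333 = 18.7 + 5.0 = 23.7 cmH2O.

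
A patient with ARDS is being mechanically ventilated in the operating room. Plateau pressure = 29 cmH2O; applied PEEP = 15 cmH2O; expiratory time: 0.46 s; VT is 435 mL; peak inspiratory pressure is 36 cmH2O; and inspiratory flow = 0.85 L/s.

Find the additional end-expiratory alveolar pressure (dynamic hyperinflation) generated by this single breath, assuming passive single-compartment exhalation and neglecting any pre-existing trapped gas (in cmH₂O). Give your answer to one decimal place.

2.3

R = (PIP − Pplat)/V̇ = (36 − 29) / 0.85 = 7.0/0.85 = 8.235 cmH2O·s/L.
C = Vt/(Pplat − PEEP) = 435.0 / (29 − 15) = 435.0/14.0 = 31.071 mL/cmH2O.
τ = R × C = 8.235 × 0.03107 L/cmH2O = 0.2559 s.
Fraction remaining = e^(−Te/τ) = e^(−0.46/0.2559) = 0.1657; trapped volume = 435.0 × 0.1657 = 72.08 mL.
Additional alveolar pressure from trapping ≈ V_trapped / C = 72.08 / 31.071 = 2.32 cmH2O.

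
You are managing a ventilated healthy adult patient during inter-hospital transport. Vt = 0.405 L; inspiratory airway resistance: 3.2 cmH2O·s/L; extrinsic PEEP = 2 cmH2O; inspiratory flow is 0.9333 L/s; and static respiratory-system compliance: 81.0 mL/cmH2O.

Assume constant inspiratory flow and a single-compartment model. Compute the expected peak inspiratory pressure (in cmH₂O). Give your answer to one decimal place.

Equation of motion (constant flow): PIP = Vt/C + R·V̇ + PEEP.
PIP = 405/81.0 + 3.2×0.9333 + 2 = 5.0 + 2.987 + 2 = 9.987 cmH2O.

10.0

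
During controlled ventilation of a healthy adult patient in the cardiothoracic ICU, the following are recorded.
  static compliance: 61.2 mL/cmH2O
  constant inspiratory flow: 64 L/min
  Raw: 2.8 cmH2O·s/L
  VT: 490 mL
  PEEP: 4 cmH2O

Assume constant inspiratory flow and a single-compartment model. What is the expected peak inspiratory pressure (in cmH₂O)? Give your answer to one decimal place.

15.0

Flow: 64 L/min ÷ 60 = 1.0667 L/s.
Equation of motion (constant flow): PIP = Vt/C + R·V̇ + PEEP.
PIP = 490/61.2 + 2.8×1.0667 + 4 = 8.007 + 2.987 + 4 = 14.994 cmH2O.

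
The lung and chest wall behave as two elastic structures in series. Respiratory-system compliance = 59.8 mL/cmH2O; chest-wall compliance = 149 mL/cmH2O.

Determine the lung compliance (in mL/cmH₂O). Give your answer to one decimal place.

99.9

1/CL = 1/Crs − 1/Ccw.
1/CL = 1/59.8 − 1/149 = 0.01001.
CL = 99.9 mL/cmH2O.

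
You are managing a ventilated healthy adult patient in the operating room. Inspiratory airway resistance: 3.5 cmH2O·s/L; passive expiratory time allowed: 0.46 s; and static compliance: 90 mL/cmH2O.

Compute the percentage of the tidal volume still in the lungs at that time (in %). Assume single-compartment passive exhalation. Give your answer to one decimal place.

23.2

τ = R × C = 3.5 × 90 mL/cmH2O = 3.5 × 0.090 L/cmH2O = 0.315 s.
Passive exhalation: V(t)/V₀ = e^(−t/τ) = e^(−0.46/0.315) = 0.2322.
Fraction remaining = 0.2322 → 23.22%.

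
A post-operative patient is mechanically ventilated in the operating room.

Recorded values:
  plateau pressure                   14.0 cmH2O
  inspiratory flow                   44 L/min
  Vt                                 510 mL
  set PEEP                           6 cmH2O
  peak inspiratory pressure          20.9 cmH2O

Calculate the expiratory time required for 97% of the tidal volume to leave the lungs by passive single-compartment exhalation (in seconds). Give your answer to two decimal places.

2.10

Flow: 44 L/min ÷ 60 = 0.7333 L/s.
R = (PIP − Pplat)/V̇ = (20.9 − 14.0) / 0.7333 = 6.9/0.7333 = 9.41 cmH2O·s/L.
C = Vt/(Pplat − PEEP) = 510.0 / (14.0 − 6) = 510.0/8.0 = 63.75 mL/cmH2O.
τ = R × C = 9.41 × 0.06375 L/cmH2O = 0.5999 s.
t = −τ·ln(1 − 0.97) = −0.5999·ln(0.03) = 2.104 s.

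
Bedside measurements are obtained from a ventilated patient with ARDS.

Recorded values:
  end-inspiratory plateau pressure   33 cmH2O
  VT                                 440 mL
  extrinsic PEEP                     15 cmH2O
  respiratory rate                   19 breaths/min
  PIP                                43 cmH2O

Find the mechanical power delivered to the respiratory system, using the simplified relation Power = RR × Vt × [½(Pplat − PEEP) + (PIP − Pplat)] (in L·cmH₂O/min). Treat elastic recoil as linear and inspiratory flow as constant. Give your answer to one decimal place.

158.8

Per-breath work = Vt × [½(Pplat−PEEP) + (PIP−Pplat)] = 0.440 × [0.5×18.0 + 10.0] = 0.440 × 19.0 = 8.36 L·cmH2O.
Power = 19 × 8.36 = 158.84 L·cmH2O/min.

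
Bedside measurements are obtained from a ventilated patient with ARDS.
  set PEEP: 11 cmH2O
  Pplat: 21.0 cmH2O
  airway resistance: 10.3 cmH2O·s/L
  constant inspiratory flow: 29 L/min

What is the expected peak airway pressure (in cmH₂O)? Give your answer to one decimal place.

Flow: 29 L/min ÷ 60 = 0.4833 L/s.
PIP = Pplat + Raw × flow = 21.0 + 10.3 × 0.4833 = 21.0 + 4.978 = 25.978 cmH2O.

26.0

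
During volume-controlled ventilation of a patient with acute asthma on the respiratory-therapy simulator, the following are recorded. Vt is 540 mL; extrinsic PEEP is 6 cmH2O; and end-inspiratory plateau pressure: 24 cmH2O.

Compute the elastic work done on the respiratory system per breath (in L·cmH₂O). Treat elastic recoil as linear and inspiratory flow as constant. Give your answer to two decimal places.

Elastic work ≈ ½ × (Pplat − PEEP) × Vt = 0.5 × (24 − 6) × 0.540 L = 0.5 × 18.0 × 0.540 = 4.86 L·cmH2O.

4.86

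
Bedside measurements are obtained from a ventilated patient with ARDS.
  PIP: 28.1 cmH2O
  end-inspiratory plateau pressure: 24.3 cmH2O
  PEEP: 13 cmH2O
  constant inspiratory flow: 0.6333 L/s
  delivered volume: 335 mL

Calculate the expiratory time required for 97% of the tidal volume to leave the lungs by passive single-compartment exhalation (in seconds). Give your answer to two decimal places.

0.62

R = (PIP − Pplat)/V̇ = (28.1 − 24.3) / 0.6333 = 3.8/0.6333 = 6.0 cmH2O·s/L.
C = Vt/(Pplat − PEEP) = 335.0 / (24.3 − 13) = 335.0/11.3 = 29.646 mL/cmH2O.
τ = R × C = 6.0 × 0.02965 L/cmH2O = 0.1779 s.
t = −τ·ln(1 − 0.97) = −0.1779·ln(0.03) = 0.6238 s.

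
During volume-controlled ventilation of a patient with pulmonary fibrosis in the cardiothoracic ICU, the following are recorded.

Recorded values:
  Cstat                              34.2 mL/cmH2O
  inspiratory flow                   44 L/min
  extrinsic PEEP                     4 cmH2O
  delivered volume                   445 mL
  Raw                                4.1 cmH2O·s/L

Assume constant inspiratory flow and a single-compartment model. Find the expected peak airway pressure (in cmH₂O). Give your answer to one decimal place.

20.0

Flow: 44 L/min ÷ 60 = 0.7333 L/s.
Equation of motion (constant flow): PIP = Vt/C + R·V̇ + PEEP.
PIP = 445/34.2 + 4.1×0.7333 + 4 = 13.012 + 3.007 + 4 = 20.019 cmH2O.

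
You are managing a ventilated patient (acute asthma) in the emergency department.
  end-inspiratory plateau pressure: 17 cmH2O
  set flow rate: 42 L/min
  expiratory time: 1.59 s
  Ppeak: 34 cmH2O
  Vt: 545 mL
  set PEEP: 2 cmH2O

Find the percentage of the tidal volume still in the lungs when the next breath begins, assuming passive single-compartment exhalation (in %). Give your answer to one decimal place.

16.5

Flow: 42 L/min ÷ 60 = 0.7 L/s.
R = (PIP − Pplat)/V̇ = (34 − 17) / 0.7 = 17.0/0.7 = 24.286 cmH2O·s/L.
C = Vt/(Pplat − PEEP) = 545.0 / (17 − 2) = 545.0/15.0 = 36.333 mL/cmH2O.
τ = R × C = 24.286 × 0.03633 L/cmH2O = 0.8823 s.
Fraction remaining at end-expiration = e^(−Te/τ) = e^(−1.59/0.8823) = 0.165 → 16.5%.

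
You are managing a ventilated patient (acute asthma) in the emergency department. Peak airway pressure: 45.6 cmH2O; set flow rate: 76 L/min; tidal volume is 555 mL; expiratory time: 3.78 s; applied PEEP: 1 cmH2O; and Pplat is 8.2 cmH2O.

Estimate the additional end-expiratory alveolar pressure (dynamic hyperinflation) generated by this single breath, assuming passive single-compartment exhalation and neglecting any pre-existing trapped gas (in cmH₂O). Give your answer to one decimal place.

Flow: 76 L/min ÷ 60 = 1.2667 L/s.
R = (PIP − Pplat)/V̇ = (45.6 − 8.2) / 1.2667 = 37.4/1.2667 = 29.526 cmH2O·s/L.
C = Vt/(Pplat − PEEP) = 555.0 / (8.2 − 1) = 555.0/7.2 = 77.083 mL/cmH2O.
τ = R × C = 29.526 × 0.07708 L/cmH2O = 2.276 s.
Fraction remaining = e^(−Te/τ) = e^(−3.78/2.276) = 0.19; trapped volume = 555.0 × 0.19 = 105.45 mL.
Additional alveolar pressure from trapping ≈ V_trapped / C = 105.45 / 77.083 = 1.368 cmH2O.

1.4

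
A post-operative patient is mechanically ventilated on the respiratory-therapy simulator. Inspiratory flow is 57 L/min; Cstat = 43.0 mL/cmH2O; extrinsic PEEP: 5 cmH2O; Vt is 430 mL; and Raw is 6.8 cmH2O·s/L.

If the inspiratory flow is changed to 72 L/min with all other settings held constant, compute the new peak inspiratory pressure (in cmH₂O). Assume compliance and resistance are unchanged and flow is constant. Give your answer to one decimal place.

23.2

Flow: 57 L/min ÷ 60 = 0.95 L/s.
New flow: 72 L/min ÷ 60 = 1.2 L/s.
PIP = Vt/C + R·V̇ + PEEP (constant-flow equation of motion).
Only the resistive term changes: ΔPIP = R × ΔV̇ = 6.8 × (1.2 − 0.95) = 6.8 × 0.25 = 1.7 cmH2O.
Original PIP = 430/43.0 + 6.8×0.95 + 5 = 21.46 cmH2O; new PIP = 21.46 + (1.7) = 23.16 cmH2O.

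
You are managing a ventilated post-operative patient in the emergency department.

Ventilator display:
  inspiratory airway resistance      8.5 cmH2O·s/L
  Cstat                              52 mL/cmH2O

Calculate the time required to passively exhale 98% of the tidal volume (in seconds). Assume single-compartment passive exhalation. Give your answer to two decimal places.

τ = R × C = 8.5 × 52 mL/cmH2O = 8.5 × 0.052 L/cmH2O = 0.442 s.
Exhaled fraction f = 1 − e^(−t/τ) → t = −τ·ln(1 − f) = −0.442·ln(0.02) = 1.729 s.

1.73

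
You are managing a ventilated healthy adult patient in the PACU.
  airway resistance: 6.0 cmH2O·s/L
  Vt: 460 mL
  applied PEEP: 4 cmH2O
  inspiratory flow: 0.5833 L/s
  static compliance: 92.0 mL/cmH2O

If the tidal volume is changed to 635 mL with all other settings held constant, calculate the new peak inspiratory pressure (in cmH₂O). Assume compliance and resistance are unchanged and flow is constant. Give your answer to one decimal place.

14.4

PIP = Vt/C + R·V̇ + PEEP (constant-flow equation of motion).
Only the elastic term changes: ΔPIP = ΔVt / C = (635 − 460) / 92.0 = 1.902 cmH2O.
Original PIP = 460/92.0 + 6.0×0.5833 + 4 = 12.5 cmH2O; new PIP = 12.5 + (1.902) = 14.402 cmH2O.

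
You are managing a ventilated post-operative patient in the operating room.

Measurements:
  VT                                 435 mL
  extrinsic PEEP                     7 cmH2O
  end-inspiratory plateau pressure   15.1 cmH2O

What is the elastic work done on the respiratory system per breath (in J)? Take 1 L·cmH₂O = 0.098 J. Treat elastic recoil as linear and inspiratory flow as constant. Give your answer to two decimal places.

Elastic work ≈ ½ × (Pplat − PEEP) × Vt = 0.5 × (15.1 − 7) × 0.435 L = 0.5 × 8.1 × 0.435 = 1.762 L·cmH2O.
× 0.098 J/(L·cmH2O) → 0.1727 J.

0.17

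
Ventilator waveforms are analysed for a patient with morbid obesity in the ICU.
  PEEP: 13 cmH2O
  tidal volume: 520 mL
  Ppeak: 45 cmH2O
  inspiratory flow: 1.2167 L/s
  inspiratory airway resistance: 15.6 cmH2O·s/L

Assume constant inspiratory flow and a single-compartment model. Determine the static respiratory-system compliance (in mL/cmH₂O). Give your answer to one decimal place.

39.9

Equation of motion (constant flow): PIP = Vt/C + R·V̇ + PEEP.
Vt/C = PIP − R·V̇ − PEEP = 45 − 15.6×1.2167 − 13 = 45 − 18.981 − 13 = 13.019 cmH2O.
C = Vt / 13.019 = 520 / 13.019 = 39.942 mL/cmH2O.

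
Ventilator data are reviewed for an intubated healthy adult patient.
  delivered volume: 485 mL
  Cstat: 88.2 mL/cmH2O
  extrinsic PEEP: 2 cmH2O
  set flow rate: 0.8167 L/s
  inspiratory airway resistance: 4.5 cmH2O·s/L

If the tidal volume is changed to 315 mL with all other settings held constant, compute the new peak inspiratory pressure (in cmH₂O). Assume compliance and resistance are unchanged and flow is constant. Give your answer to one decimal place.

9.2

PIP = Vt/C + R·V̇ + PEEP (constant-flow equation of motion).
Only the elastic term changes: ΔPIP = ΔVt / C = (315 − 485) / 88.2 = -1.927 cmH2O.
Original PIP = 485/88.2 + 4.5×0.8167 + 2 = 11.174 cmH2O; new PIP = 11.174 + (-1.927) = 9.247 cmH2O.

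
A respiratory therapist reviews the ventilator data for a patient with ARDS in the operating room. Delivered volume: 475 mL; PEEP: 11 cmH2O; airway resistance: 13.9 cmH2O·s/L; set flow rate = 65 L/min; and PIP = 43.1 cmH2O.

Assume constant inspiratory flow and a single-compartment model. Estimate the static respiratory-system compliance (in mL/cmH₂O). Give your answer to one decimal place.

27.9

Flow: 65 L/min ÷ 60 = 1.0833 L/s.
Equation of motion (constant flow): PIP = Vt/C + R·V̇ + PEEP.
Vt/C = PIP − R·V̇ − PEEP = 43.1 − 13.9×1.0833 − 11 = 43.1 − 15.058 − 11 = 17.042 cmH2O.
C = Vt / 17.042 = 475 / 17.042 = 27.872 mL/cmH2O.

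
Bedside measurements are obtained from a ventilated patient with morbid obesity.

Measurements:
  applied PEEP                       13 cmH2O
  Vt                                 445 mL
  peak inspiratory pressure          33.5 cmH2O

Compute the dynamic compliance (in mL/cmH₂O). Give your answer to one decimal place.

21.7

Dynamic compliance = Vt / (PIP − PEEP) = 445 / (33.5 − 13) = 445 / 20.5 = 21.707 mL/cmH2O.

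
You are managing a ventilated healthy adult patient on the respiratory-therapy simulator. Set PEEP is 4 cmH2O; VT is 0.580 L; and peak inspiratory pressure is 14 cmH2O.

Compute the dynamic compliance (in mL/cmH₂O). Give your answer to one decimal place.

58.0

Dynamic compliance = Vt / (PIP − PEEP) = 580 / (14 − 4) = 580 / 10.0 = 58.0 mL/cmH2O.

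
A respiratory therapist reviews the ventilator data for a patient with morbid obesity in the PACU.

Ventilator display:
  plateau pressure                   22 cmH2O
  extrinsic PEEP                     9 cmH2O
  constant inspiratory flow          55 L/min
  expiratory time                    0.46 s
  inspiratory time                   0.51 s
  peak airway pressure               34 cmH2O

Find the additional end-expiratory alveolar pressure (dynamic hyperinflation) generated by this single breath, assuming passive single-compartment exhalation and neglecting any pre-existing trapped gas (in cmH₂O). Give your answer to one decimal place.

4.9

Flow: 55 L/min ÷ 60 = 0.9167 L/s.
Vt = flow × Ti = 0.9167 L/s × 0.51 s × 1000 mL/L = 467.52 mL.
R = (PIP − Pplat)/V̇ = (34 − 22) / 0.9167 = 12.0/0.9167 = 13.09 cmH2O·s/L.
C = Vt/(Pplat − PEEP) = 467.52 / (22 − 9) = 467.52/13.0 = 35.963 mL/cmH2O.
τ = R × C = 13.09 × 0.03596 L/cmH2O = 0.4707 s.
Fraction remaining = e^(−Te/τ) = e^(−0.46/0.4707) = 0.3763; trapped volume = 467.52 × 0.3763 = 175.93 mL.
Additional alveolar pressure from trapping ≈ V_trapped / C = 175.93 / 35.963 = 4.892 cmH2O.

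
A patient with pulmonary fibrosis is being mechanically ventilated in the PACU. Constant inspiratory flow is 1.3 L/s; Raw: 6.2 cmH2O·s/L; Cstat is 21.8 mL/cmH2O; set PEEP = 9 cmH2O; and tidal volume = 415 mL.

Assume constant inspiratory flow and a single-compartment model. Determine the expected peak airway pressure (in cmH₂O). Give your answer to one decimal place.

Equation of motion (constant flow): PIP = Vt/C + R·V̇ + PEEP.
PIP = 415/21.8 + 6.2×1.3 + 9 = 19.037 + 8.06 + 9 = 36.097 cmH2O.

36.1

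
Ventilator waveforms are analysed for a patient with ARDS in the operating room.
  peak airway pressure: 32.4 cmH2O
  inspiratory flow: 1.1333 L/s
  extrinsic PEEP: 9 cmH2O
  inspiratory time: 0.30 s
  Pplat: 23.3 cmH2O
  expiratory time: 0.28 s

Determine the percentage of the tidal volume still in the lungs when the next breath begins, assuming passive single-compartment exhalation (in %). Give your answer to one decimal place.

23.1

Vt = flow × Ti = 1.1333 L/s × 0.30 s × 1000 mL/L = 339.99 mL.
R = (PIP − Pplat)/V̇ = (32.4 − 23.3) / 1.1333 = 9.1/1.1333 = 8.03 cmH2O·s/L.
C = Vt/(Pplat − PEEP) = 339.99 / (23.3 − 9) = 339.99/14.3 = 23.776 mL/cmH2O.
τ = R × C = 8.03 × 0.02378 L/cmH2O = 0.191 s.
Fraction remaining at end-expiration = e^(−Te/τ) = e^(−0.28/0.191) = 0.2309 → 23.09%.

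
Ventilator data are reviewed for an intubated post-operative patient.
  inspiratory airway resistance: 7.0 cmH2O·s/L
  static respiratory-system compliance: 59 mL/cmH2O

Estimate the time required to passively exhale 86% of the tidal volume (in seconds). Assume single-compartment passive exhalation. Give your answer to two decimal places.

0.81

τ = R × C = 7.0 × 59 mL/cmH2O = 7.0 × 0.059 L/cmH2O = 0.413 s.
Exhaled fraction f = 1 − e^(−t/τ) → t = −τ·ln(1 − f) = −0.413·ln(0.14) = 0.812 s.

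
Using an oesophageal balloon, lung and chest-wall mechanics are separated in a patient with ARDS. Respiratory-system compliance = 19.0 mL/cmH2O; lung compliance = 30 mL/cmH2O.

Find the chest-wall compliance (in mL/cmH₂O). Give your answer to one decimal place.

51.8

1/Ccw = 1/Crs − 1/CL.
1/Ccw = 1/19.0 − 1/30 = 0.0193.
Ccw = 51.813 mL/cmH2O.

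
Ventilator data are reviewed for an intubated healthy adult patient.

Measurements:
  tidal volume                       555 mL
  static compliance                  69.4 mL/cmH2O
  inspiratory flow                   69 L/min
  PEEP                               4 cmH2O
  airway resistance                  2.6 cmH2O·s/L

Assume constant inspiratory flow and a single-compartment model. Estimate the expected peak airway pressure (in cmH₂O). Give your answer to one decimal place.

15.0

Flow: 69 L/min ÷ 60 = 1.15 L/s.
Equation of motion (constant flow): PIP = Vt/C + R·V̇ + PEEP.
PIP = 555/69.4 + 2.6×1.15 + 4 = 7.997 + 2.99 + 4 = 14.987 cmH2O.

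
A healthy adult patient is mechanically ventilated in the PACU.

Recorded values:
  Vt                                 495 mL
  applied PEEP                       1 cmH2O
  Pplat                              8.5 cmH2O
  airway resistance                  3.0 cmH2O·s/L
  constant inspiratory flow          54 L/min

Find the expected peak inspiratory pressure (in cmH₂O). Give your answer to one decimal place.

Flow: 54 L/min ÷ 60 = 0.9 L/s.
PIP = Pplat + Raw × flow = 8.5 + 3.0 × 0.9 = 8.5 + 2.7 = 11.2 cmH2O.

11.2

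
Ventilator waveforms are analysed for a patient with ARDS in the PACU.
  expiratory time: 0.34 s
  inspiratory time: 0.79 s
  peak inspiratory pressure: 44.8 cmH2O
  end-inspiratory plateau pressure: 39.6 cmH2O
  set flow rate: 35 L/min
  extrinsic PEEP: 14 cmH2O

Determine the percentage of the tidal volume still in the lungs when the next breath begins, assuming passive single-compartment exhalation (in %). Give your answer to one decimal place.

12.0

Flow: 35 L/min ÷ 60 = 0.5833 L/s.
Vt = flow × Ti = 0.5833 L/s × 0.79 s × 1000 mL/L = 460.81 mL.
R = (PIP − Pplat)/V̇ = (44.8 − 39.6) / 0.5833 = 5.2/0.5833 = 8.915 cmH2O·s/L.
C = Vt/(Pplat − PEEP) = 460.81 / (39.6 − 14) = 460.81/25.6 = 18.0 mL/cmH2O.
τ = R × C = 8.915 × 0.018 L/cmH2O = 0.1605 s.
Fraction remaining at end-expiration = e^(−Te/τ) = e^(−0.34/0.1605) = 0.1202 → 12.02%.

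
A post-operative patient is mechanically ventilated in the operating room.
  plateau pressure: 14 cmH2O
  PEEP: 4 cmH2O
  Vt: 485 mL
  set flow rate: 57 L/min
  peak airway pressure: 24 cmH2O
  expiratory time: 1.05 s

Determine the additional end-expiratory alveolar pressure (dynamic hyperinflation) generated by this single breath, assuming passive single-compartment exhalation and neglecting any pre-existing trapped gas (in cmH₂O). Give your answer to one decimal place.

1.3

Flow: 57 L/min ÷ 60 = 0.95 L/s.
R = (PIP − Pplat)/V̇ = (24 − 14) / 0.95 = 10.0/0.95 = 10.526 cmH2O·s/L.
C = Vt/(Pplat − PEEP) = 485.0 / (14 − 4) = 485.0/10.0 = 48.5 mL/cmH2O.
τ = R × C = 10.526 × 0.0485 L/cmH2O = 0.5105 s.
Fraction remaining = e^(−Te/τ) = e^(−1.05/0.5105) = 0.1279; trapped volume = 485.0 × 0.1279 = 62.032 mL.
Additional alveolar pressure from trapping ≈ V_trapped / C = 62.032 / 48.5 = 1.279 cmH2O.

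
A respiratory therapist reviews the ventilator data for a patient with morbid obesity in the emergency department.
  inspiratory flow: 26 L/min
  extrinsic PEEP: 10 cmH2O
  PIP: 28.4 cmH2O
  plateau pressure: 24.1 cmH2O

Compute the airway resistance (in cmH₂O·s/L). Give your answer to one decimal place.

Flow: 26 L/min ÷ 60 = 0.4333 L/s.
Raw = (PIP − Pplat) / flow = (28.4 − 24.1) / 0.4333 = 4.3 / 0.4333 = 9.924 cmH2O·s/L.

9.9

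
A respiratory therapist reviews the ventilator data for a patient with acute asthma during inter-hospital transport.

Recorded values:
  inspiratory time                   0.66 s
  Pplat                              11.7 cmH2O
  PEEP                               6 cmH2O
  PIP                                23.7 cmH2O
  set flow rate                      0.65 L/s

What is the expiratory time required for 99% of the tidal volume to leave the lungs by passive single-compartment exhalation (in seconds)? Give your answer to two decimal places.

Vt = flow × Ti = 0.65 L/s × 0.66 s × 1000 mL/L = 429.0 mL.
R = (PIP − Pplat)/V̇ = (23.7 − 11.7) / 0.65 = 12.0/0.65 = 18.462 cmH2O·s/L.
C = Vt/(Pplat − PEEP) = 429.0 / (11.7 − 6) = 429.0/5.7 = 75.263 mL/cmH2O.
τ = R × C = 18.462 × 0.07526 L/cmH2O = 1.389 s.
t = −τ·ln(1 − 0.99) = −1.389·ln(0.01) = 6.397 s.

6.40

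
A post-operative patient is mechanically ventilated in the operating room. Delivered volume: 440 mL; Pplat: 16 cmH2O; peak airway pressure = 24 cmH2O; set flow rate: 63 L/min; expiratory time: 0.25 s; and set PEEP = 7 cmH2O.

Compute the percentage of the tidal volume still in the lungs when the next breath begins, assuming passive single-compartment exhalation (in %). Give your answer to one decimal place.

51.1

Flow: 63 L/min ÷ 60 = 1.05 L/s.
R = (PIP − Pplat)/V̇ = (24 − 16) / 1.05 = 8.0/1.05 = 7.619 cmH2O·s/L.
C = Vt/(Pplat − PEEP) = 440.0 / (16 − 7) = 440.0/9.0 = 48.889 mL/cmH2O.
τ = R × C = 7.619 × 0.04889 L/cmH2O = 0.3725 s.
Fraction remaining at end-expiration = e^(−Te/τ) = e^(−0.25/0.3725) = 0.5111 → 51.11%.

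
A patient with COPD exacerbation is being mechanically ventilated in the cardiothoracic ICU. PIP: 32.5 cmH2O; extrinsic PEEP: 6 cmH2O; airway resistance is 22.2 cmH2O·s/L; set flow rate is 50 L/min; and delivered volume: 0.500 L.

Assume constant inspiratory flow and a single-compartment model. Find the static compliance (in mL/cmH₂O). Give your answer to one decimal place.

Flow: 50 L/min ÷ 60 = 0.8333 L/s.
Equation of motion (constant flow): PIP = Vt/C + R·V̇ + PEEP.
Vt/C = PIP − R·V̇ − PEEP = 32.5 − 22.2×0.8333 − 6 = 32.5 − 18.499 − 6 = 8.001 cmH2O.
C = Vt / 8.001 = 500 / 8.001 = 62.492 mL/cmH2O.

62.5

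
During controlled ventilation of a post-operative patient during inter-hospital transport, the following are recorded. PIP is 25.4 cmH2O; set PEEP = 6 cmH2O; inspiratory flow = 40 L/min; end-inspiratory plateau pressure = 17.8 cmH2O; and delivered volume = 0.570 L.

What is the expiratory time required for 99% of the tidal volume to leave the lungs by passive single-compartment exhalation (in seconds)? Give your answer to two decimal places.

2.54

Flow: 40 L/min ÷ 60 = 0.6667 L/s.
R = (PIP − Pplat)/V̇ = (25.4 − 17.8) / 0.6667 = 7.6/0.6667 = 11.399 cmH2O·s/L.
C = Vt/(Pplat − PEEP) = 570.0 / (17.8 − 6) = 570.0/11.8 = 48.305 mL/cmH2O.
τ = R × C = 11.399 × 0.04831 L/cmH2O = 0.5507 s.
t = −τ·ln(1 − 0.99) = −0.5507·ln(0.01) = 2.536 s.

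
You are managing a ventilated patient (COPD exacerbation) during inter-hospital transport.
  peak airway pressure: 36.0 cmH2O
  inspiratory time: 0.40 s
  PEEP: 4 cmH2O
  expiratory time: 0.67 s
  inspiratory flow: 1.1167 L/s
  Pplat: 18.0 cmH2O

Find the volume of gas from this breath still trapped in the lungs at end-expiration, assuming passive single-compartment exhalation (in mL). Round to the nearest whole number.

121

Vt = flow × Ti = 1.1167 L/s × 0.40 s × 1000 mL/L = 446.68 mL.
R = (PIP − Pplat)/V̇ = (36.0 − 18.0) / 1.1167 = 18.0/1.1167 = 16.119 cmH2O·s/L.
C = Vt/(Pplat − PEEP) = 446.68 / (18.0 − 4) = 446.68/14.0 = 31.906 mL/cmH2O.
τ = R × C = 16.119 × 0.03191 L/cmH2O = 0.5144 s.
Fraction remaining = e^(−Te/τ) = e^(−0.67/0.5144) = 0.2719.
Trapped volume = 446.68 × 0.2719 = 121.45 mL.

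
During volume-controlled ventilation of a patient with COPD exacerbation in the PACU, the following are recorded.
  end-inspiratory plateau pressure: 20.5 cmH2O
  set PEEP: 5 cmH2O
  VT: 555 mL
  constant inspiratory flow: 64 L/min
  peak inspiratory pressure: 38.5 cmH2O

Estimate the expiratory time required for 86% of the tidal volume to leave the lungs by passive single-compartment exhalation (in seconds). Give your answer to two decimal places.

1.19

Flow: 64 L/min ÷ 60 = 1.0667 L/s.
R = (PIP − Pplat)/V̇ = (38.5 − 20.5) / 1.0667 = 18.0/1.0667 = 16.874 cmH2O·s/L.
C = Vt/(Pplat − PEEP) = 555.0 / (20.5 − 5) = 555.0/15.5 = 35.806 mL/cmH2O.
τ = R × C = 16.874 × 0.03581 L/cmH2O = 0.6043 s.
t = −τ·ln(1 − 0.86) = −0.6043·ln(0.14) = 1.188 s.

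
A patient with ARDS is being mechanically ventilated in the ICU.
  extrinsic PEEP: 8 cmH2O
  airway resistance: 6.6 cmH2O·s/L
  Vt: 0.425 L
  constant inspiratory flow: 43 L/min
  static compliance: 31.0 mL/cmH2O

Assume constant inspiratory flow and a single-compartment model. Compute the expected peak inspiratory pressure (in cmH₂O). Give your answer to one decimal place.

Flow: 43 L/min ÷ 60 = 0.7167 L/s.
Equation of motion (constant flow): PIP = Vt/C + R·V̇ + PEEP.
PIP = 425/31.0 + 6.6×0.7167 + 8 = 13.71 + 4.73 + 8 = 26.44 cmH2O.

26.4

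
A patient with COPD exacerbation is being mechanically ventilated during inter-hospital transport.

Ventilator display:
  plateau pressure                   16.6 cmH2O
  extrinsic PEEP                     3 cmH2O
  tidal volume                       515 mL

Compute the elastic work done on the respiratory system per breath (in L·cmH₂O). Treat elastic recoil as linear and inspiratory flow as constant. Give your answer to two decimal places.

Elastic work ≈ ½ × (Pplat − PEEP) × Vt = 0.5 × (16.6 − 3) × 0.515 L = 0.5 × 13.6 × 0.515 = 3.502 L·cmH2O.

3.50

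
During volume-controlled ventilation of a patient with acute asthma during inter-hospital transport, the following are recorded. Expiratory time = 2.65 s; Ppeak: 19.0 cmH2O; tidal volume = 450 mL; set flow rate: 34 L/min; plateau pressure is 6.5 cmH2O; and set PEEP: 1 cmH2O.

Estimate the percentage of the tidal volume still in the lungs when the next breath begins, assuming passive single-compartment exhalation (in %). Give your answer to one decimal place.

23.0

Flow: 34 L/min ÷ 60 = 0.5667 L/s.
R = (PIP − Pplat)/V̇ = (19.0 − 6.5) / 0.5667 = 12.5/0.5667 = 22.058 cmH2O·s/L.
C = Vt/(Pplat − PEEP) = 450.0 / (6.5 − 1) = 450.0/5.5 = 81.818 mL/cmH2O.
τ = R × C = 22.058 × 0.08182 L/cmH2O = 1.805 s.
Fraction remaining at end-expiration = e^(−Te/τ) = e^(−2.65/1.805) = 0.2304 → 23.04%.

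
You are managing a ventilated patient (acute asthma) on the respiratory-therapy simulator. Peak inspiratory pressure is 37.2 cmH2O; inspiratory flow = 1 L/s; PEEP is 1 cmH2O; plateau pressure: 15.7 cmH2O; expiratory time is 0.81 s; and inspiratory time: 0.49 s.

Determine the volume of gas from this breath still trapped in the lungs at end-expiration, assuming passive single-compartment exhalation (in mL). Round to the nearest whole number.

158

Vt = flow × Ti = 1 L/s × 0.49 s × 1000 mL/L = 490.0 mL.
R = (PIP − Pplat)/V̇ = (37.2 − 15.7) / 1 = 21.5/1 = 21.5 cmH2O·s/L.
C = Vt/(Pplat − PEEP) = 490.0 / (15.7 − 1) = 490.0/14.7 = 33.333 mL/cmH2O.
τ = R × C = 21.5 × 0.03333 L/cmH2O = 0.7166 s.
Fraction remaining = e^(−Te/τ) = e^(−0.81/0.7166) = 0.3229.
Trapped volume = 490.0 × 0.3229 = 158.22 mL.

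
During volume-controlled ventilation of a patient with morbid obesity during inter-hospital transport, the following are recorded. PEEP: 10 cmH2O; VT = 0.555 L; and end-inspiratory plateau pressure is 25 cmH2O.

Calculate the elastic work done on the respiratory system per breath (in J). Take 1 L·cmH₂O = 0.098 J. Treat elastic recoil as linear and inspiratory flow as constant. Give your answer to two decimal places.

0.41

Elastic work ≈ ½ × (Pplat − PEEP) × Vt = 0.5 × (25 − 10) × 0.555 L = 0.5 × 15.0 × 0.555 = 4.163 L·cmH2O.
× 0.098 J/(L·cmH2O) → 0.408 J.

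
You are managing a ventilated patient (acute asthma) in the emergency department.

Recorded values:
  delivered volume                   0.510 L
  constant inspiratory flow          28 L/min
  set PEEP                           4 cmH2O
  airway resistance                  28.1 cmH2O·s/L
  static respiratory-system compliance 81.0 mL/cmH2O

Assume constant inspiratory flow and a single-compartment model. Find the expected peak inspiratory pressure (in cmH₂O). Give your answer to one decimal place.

23.4

Flow: 28 L/min ÷ 60 = 0.4667 L/s.
Equation of motion (constant flow): PIP = Vt/C + R·V̇ + PEEP.
PIP = 510/81.0 + 28.1×0.4667 + 4 = 6.296 + 13.114 + 4 = 23.41 cmH2O.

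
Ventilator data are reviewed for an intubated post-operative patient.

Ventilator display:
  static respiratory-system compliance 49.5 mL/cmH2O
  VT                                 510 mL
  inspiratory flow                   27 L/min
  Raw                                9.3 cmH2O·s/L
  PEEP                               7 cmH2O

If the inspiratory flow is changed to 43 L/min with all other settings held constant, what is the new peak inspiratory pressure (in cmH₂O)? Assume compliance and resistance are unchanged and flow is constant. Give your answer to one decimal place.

Flow: 27 L/min ÷ 60 = 0.45 L/s.
New flow: 43 L/min ÷ 60 = 0.7167 L/s.
PIP = Vt/C + R·V̇ + PEEP (constant-flow equation of motion).
Only the resistive term changes: ΔPIP = R × ΔV̇ = 9.3 × (0.7167 − 0.45) = 9.3 × 0.2667 = 2.48 cmH2O.
Original PIP = 510/49.5 + 9.3×0.45 + 7 = 21.488 cmH2O; new PIP = 21.488 + (2.48) = 23.968 cmH2O.

24.0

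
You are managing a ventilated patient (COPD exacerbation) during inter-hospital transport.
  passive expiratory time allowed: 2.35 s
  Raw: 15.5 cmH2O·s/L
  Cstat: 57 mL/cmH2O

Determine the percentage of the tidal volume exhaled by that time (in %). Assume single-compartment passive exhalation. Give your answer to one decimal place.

93.0

τ = R × C = 15.5 × 57 mL/cmH2O = 15.5 × 0.057 L/cmH2O = 0.8835 s.
Passive exhalation: V(t)/V₀ = e^(−t/τ) = e^(−2.35/0.8835) = 0.06996.
Fraction exhaled = 1 − 0.06996 = 0.93 → 93.0%.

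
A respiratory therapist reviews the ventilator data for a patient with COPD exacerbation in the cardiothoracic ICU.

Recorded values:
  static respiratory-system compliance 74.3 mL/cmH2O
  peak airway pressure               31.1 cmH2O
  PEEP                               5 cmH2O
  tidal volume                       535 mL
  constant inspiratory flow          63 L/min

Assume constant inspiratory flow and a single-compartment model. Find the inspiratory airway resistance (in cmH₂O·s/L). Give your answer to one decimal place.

18.0

Flow: 63 L/min ÷ 60 = 1.05 L/s.
Equation of motion (constant flow): PIP = Vt/C + R·V̇ + PEEP.
R·V̇ = PIP − Vt/C − PEEP = 31.1 − 535/74.3 − 5 = 31.1 − 7.201 − 5 = 18.899 cmH2O.
R = 18.899 / 1.05 = 17.999 cmH2O·s/L.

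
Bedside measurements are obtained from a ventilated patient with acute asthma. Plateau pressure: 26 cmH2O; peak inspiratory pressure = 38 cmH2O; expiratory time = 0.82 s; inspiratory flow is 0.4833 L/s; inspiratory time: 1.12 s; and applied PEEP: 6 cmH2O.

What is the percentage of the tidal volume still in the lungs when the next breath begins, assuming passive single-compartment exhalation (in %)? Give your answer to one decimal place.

Vt = flow × Ti = 0.4833 L/s × 1.12 s × 1000 mL/L = 541.3 mL.
R = (PIP − Pplat)/V̇ = (38 − 26) / 0.4833 = 12.0/0.4833 = 24.829 cmH2O·s/L.
C = Vt/(Pplat − PEEP) = 541.3 / (26 − 6) = 541.3/20.0 = 27.065 mL/cmH2O.
τ = R × C = 24.829 × 0.02707 L/cmH2O = 0.6721 s.
Fraction remaining at end-expiration = e^(−Te/τ) = e^(−0.82/0.6721) = 0.2952 → 29.52%.

29.5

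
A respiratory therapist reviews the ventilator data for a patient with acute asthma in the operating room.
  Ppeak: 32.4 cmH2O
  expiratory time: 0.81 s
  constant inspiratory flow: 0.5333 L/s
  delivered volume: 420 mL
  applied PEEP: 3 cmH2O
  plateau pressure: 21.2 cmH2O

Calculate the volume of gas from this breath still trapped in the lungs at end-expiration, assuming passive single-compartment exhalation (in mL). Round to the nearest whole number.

R = (PIP − Pplat)/V̇ = (32.4 − 21.2) / 0.5333 = 11.2/0.5333 = 21.001 cmH2O·s/L.
C = Vt/(Pplat − PEEP) = 420.0 / (21.2 − 3) = 420.0/18.2 = 23.077 mL/cmH2O.
τ = R × C = 21.001 × 0.02308 L/cmH2O = 0.4847 s.
Fraction remaining = e^(−Te/τ) = e^(−0.81/0.4847) = 0.188.
Trapped volume = 420.0 × 0.188 = 78.96 mL.

79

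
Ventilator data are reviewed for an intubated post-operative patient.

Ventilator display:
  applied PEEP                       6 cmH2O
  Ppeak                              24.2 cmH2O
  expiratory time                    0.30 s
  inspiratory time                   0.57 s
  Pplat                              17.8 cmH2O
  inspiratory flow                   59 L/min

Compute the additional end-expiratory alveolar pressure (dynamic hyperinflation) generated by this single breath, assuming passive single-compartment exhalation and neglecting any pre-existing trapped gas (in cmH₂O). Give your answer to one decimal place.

Flow: 59 L/min ÷ 60 = 0.9833 L/s.
Vt = flow × Ti = 0.9833 L/s × 0.57 s × 1000 mL/L = 560.48 mL.
R = (PIP − Pplat)/V̇ = (24.2 − 17.8) / 0.9833 = 6.4/0.9833 = 6.509 cmH2O·s/L.
C = Vt/(Pplat − PEEP) = 560.48 / (17.8 − 6) = 560.48/11.8 = 47.498 mL/cmH2O.
τ = R × C = 6.509 × 0.0475 L/cmH2O = 0.3092 s.
Fraction remaining = e^(−Te/τ) = e^(−0.30/0.3092) = 0.379; trapped volume = 560.48 × 0.379 = 212.42 mL.
Additional alveolar pressure from trapping ≈ V_trapped / C = 212.42 / 47.498 = 4.472 cmH2O.

4.5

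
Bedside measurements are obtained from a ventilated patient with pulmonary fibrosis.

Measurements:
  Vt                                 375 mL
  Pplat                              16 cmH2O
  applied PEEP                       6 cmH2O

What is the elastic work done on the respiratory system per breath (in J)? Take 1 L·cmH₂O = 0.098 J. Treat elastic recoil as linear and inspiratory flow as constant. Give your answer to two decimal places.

0.18

Elastic work ≈ ½ × (Pplat − PEEP) × Vt = 0.5 × (16 − 6) × 0.375 L = 0.5 × 10.0 × 0.375 = 1.875 L·cmH2O.
× 0.098 J/(L·cmH2O) → 0.1838 J.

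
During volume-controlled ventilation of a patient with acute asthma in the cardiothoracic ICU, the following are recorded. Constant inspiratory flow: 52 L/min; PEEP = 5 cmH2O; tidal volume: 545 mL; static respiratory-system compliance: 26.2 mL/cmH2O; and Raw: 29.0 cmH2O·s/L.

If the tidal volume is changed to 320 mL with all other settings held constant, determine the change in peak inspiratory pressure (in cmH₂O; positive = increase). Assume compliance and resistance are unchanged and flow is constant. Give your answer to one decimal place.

-8.6

PIP = Vt/C + R·V̇ + PEEP (constant-flow equation of motion).
Only the elastic term changes: ΔPIP = ΔVt / C = (320 − 545) / 26.2 = -8.588 cmH2O.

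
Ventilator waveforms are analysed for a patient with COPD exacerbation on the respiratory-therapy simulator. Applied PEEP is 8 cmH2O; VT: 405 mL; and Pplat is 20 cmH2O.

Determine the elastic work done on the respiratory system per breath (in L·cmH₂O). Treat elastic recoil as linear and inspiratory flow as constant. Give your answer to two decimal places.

2.43

Elastic work ≈ ½ × (Pplat − PEEP) × Vt = 0.5 × (20 − 8) × 0.405 L = 0.5 × 12.0 × 0.405 = 2.43 L·cmH2O.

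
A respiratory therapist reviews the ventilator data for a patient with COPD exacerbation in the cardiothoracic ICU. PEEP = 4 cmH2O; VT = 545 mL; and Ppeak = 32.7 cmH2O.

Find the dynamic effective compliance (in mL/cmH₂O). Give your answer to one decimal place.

Dynamic compliance = Vt / (PIP − PEEP) = 545 / (32.7 − 4) = 545 / 28.7 = 18.99 mL/cmH2O.

19.0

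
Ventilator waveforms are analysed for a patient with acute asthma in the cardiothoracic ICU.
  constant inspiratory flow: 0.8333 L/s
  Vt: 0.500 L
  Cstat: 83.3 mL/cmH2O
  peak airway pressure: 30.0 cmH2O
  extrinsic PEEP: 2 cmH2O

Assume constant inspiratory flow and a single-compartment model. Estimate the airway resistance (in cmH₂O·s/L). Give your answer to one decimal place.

Equation of motion (constant flow): PIP = Vt/C + R·V̇ + PEEP.
R·V̇ = PIP − Vt/C − PEEP = 30.0 − 500/83.3 − 2 = 30.0 − 6.002 − 2 = 21.998 cmH2O.
R = 21.998 / 0.8333 = 26.399 cmH2O·s/L.

26.4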